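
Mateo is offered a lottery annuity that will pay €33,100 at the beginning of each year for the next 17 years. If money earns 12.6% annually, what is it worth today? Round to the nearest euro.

PV = 33100 × [1 − (1+0.126)^(−17)] / 0.126 × (1+i) = 33100 × 7.747964 = 256,457.6115
(annuity-due: payments at period start, so ×(1+i).)

€256,458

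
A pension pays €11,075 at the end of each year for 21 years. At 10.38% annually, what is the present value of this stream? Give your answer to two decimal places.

PV = 11075 × [1 − (1+0.1038)^(−21)] / 0.1038 = 11075 × 8.423022 = 93,284.9688

€93,284.97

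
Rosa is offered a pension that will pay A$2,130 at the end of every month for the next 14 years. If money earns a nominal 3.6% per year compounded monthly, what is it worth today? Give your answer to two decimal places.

Periodic rate i = 0.036/12 = 0.003; n = 14 × 12 = 168 periods.
PV = 2130 × [1 − (1+0.003)^(−168)] / 0.003 = 2130 × 131.811550 = 280,758.6014

A$280,758.60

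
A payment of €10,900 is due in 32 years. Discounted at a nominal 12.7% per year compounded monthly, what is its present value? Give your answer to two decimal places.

€191.31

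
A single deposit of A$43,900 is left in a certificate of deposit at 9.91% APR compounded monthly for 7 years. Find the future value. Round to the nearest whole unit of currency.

A$87,599

With 12 periods per year: i = 0.00825833, n = 84.
43,900 × (1+0.00825833)^84 = 43,900 × 1.995413 = 87,598.6503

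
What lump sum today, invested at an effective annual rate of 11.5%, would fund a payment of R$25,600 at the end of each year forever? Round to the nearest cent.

PV = PMT / i = 25600 / 0.115 = 222,608.6957

R$222,608.70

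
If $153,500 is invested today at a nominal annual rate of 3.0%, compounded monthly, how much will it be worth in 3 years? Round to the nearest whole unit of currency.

$167,937

Periodic rate i = 0.03/12 = 0.0025; n = 3 × 12 = 36 periods.
FV = 153,500 × (1 + 0.0025)^36 = 167,936.8900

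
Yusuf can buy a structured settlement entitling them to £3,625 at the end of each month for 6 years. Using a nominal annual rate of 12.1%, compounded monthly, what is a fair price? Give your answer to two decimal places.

i = 0.121/12 = 0.0100833 per month; n = 6·12 = 72.
Annuity factor a(72|0.0100833) = 51.014593; PV = 3625 × 51.014593 = 184,927.9011

£184,927.90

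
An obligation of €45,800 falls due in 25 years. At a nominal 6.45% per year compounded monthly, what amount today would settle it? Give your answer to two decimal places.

€9,171.51

Periodic rate i = 0.0645/12 = 0.005375; n = 25 × 12 = 300 periods.
PV = 45,800 / (1 + 0.005375)^300 = 45,800 / 4.993724 = 9,171.5126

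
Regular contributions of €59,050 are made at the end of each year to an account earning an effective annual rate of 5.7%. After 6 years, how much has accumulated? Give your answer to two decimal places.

€408,792.63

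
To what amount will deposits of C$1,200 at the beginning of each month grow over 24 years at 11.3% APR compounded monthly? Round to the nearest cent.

C$1,784,081.17

Periodic rate i = 0.113/12 = 0.00941667; n = 24 × 12 = 288 periods.
FV = 1200 × [(1+0.00941667)^288 − 1] / 0.00941667 × (1+i) = 1200 × 1486.734308 = 1,784,081.1698
(annuity-due: payments at period start, so ×(1+i).)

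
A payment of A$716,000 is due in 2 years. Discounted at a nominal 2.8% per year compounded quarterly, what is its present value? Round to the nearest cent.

A$677,138.11

i = 0.028/4 = 0.007 per quarter; n = 2·4 = 8.
PV = 716,000 / (1 + 0.007)^8 = 716,000 / 1.057391 = 677,138.1114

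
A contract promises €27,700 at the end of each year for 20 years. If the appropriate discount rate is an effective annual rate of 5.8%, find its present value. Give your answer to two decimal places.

€322,940.30

Annuity factor a(20|0.058) = 11.658495; PV = 27700 × 11.658495 = 322,940.3029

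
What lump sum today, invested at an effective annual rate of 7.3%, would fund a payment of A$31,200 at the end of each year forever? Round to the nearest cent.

PV = PMT / i = 31200 / 0.073 = 427,397.2603

A$427,397.26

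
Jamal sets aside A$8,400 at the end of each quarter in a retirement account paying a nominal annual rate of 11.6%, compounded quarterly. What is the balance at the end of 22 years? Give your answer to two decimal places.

Periodic rate i = 0.116/4 = 0.029; n = 22 × 4 = 88 periods.
Accumulation factor s(88|0.029) = 392.249015; FV = 8400 × 392.249015 = 3,294,891.7294

A$3,294,891.73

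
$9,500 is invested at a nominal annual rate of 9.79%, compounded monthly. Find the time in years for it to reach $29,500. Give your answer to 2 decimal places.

11.62 years

Periodic rate i = 0.0979/12 = 0.00815833.
(1+i)^n = 29500/9500 = 3.10526, so n = ln 3.10526 / ln 1.00816 = 139.4543 months
= 139.4543/12 years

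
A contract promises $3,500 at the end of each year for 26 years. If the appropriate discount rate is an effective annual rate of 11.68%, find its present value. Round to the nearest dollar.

PV = PMT · [1 − (1+i)^(−n)] / i = 3500 · 8.077252 = 28,270.3828

$28,270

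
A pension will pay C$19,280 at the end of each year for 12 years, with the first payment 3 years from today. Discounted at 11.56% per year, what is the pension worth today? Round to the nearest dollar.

Value one period before first payment (t=2): 19280 × [1 − (1+0.1156)^(−12)] / 0.1156 = 19280 × 6.322749 = 121,902.5980
Discount back 2 years: 121,902.5980 × (1+0.1156)^(−2) = 121,902.5980 × 0.803495 = 97,948.0852

C$97,948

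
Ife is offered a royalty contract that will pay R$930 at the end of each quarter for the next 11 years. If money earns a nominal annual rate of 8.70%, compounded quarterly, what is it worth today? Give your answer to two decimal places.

R$26,168.13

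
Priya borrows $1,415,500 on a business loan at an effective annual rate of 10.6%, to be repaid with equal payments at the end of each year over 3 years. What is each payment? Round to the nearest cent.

Annuity-PV factor = 2.460816; PMT = 1.4155e+06 / 2.460816 = 575,215.6222

$575,215.62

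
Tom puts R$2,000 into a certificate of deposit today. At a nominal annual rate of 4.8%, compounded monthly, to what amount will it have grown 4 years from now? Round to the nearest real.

i = 0.048/12 = 0.004 per month; n = 4·12 = 48.
2,000 × (1+0.004)^48 = 2,000 × 1.211207 = 2,422.4131

R$2,422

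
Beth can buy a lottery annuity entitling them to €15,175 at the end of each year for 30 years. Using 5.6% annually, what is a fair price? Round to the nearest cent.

€218,134.80

PV = 15175 × [1 − (1+0.056)^(−30)] / 0.056 = 15175 × 14.374616 = 218,134.8036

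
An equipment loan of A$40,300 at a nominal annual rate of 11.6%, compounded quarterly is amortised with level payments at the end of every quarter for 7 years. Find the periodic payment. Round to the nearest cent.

A$2,121.54

Periodic rate i = 0.116/4 = 0.029; n = 7 × 4 = 28 periods.
PMT = 40300 / ( [1 − (1+0.029)^(−28)] / 0.029 ) = 40300 / 18.995608 = 2,121.5430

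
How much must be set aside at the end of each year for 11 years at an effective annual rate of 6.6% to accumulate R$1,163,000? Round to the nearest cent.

R$75,260.53

FV-annuity factor = 15.452987; PMT = 1.163e+06 / 15.452987 = 75,260.5316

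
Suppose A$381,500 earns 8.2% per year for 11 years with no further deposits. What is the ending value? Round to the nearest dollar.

FV = 381,500 × (1 + 0.082)^11 = 907,808.8469

A$907,809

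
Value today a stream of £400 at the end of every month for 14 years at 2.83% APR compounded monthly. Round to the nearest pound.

£55,431

i = 0.0283/12 = 0.00235833 per month; n = 14·12 = 168.
PV = PMT · [1 − (1+i)^(−n)] / i = 400 · 138.578356 = 55,431.3423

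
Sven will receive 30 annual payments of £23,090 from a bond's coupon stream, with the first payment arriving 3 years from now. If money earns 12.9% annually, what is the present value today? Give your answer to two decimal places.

£136,739.00

Value one period before first payment (t=2): 23090 × [1 − (1+0.129)^(−30)] / 0.129 = 23090 × 7.548425 = 174,293.1342
Discount back 2 years: 174,293.1342 × (1+0.129)^(−2) = 174,293.1342 × 0.784535 = 136,738.9989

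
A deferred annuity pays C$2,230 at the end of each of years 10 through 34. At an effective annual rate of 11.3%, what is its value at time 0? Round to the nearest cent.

C$7,011.49

PV at t=9 (ordinary 25-year annuity): 2230 × a(25|0.113) = 2230 × 8.240662 = 18,376.6773
Discount back 9 years: 18,376.6773 × (1+0.113)^(−9) = 18,376.6773 × 0.381543 = 7,011.4931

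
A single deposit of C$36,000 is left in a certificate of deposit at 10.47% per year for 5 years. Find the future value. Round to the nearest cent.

FV = PV·(1+i)^n = 36,000 × 1.645212 = 59,227.6186

C$59,227.62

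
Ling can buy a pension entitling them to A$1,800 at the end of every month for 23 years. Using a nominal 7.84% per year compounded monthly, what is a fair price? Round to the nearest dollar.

With 12 periods per year: i = 0.00653333, n = 276.
PV = PMT · [1 − (1+i)^(−n)] / i = 1800 · 127.692860 = 229,847.1472

A$229,847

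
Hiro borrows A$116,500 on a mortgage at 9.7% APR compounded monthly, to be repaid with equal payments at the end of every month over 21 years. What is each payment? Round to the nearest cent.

Periodic rate i = 0.097/12 = 0.00808333; n = 21 × 12 = 252 periods.
PMT = 116500 / ( [1 − (1+0.00808333)^(−252)] / 0.00808333 ) = 116500 / 107.444321 = 1,084.2825

A$1,084.28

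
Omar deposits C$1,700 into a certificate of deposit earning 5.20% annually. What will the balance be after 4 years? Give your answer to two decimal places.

C$2,082.15

FV = PV·(1+i)^n = 1,700 × 1.224794 = 2,082.1494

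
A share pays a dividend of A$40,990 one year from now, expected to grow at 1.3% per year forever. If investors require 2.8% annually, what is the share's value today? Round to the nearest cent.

A$2,732,666.67

PV = D₁/(r − g) = 40990/(0.028 − 0.013) = 2,732,666.6667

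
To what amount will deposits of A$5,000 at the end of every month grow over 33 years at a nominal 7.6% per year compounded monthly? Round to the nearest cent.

i = 0.076/12 = 0.00633333 per month; n = 33·12 = 396.
FV = PMT · [(1+i)^n − 1] / i = 5000 · 1765.832713 = 8,829,163.5630

A$8,829,163.56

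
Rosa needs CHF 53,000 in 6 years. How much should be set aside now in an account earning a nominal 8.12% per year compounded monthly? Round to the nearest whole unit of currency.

Periodic rate i = 0.0812/12 = 0.00676667; n = 6 × 12 = 72 periods.
PV = FV·(1+i)^(−n) = 53,000 × 0.615353 = 32,613.7140

CHF 32,614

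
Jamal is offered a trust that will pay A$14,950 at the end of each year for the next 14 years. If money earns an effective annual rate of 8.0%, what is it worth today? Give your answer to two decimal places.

PV = 14950 × [1 − (1+0.08)^(−14)] / 0.08 = 14950 × 8.244237 = 123,251.3429

A$123,251.34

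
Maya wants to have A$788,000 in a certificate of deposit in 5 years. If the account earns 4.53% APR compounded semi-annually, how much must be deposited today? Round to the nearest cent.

A$629,877.35

Periodic rate i = 0.0453/2 = 0.02265; n = 5 × 2 = 10 periods.
PV = 788,000 / (1 + 0.02265)^10 = 788,000 / 1.251037 = 629,877.3485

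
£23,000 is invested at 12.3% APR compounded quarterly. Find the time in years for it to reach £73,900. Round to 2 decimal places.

9.63 years

Periodic rate i = 0.123/4 = 0.03075.
(1+i)^n = 73900/23000 = 3.21304, so n = ln 3.21304 / ln 1.03075 = 38.5390 quarters
= 38.5390/4 years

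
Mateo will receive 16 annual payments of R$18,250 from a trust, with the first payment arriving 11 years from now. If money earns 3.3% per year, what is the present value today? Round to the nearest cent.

R$161,949.67

Value one period before first payment (t=10): 18250 × [1 − (1+0.033)^(−16)] / 0.033 = 18250 × 12.277796 = 224,069.7792
Discount back 10 years: 224,069.7792 × (1+0.033)^(−10) = 224,069.7792 × 0.722764 = 161,949.6713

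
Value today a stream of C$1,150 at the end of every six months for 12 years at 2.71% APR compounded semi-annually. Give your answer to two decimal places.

Periodic rate i = 0.0271/2 = 0.01355; n = 12 × 2 = 24 periods.
PV = 1150 × [1 − (1+0.01355)^(−24)] / 0.01355 = 1150 × 20.371813 = 23,427.5854

C$23,427.59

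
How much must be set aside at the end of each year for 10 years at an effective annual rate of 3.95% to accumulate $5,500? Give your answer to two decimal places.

$459.16

FV-annuity factor = 11.978306; PMT = 5500 / 11.978306 = 459.1634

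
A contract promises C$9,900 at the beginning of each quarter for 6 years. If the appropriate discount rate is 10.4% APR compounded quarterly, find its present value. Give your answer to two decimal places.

With 4 periods per year: i = 0.026, n = 24.
PV = 9900 × [1 − (1+0.026)^(−24)] / 0.026 × (1+i) = 9900 × 18.148893 = 179,674.0437
(Beginning-of-period payments → annuity-due factor ×(1+i).)

C$179,674.04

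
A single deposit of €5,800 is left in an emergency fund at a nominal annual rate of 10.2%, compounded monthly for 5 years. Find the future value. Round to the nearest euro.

Periodic rate i = 0.102/12 = 0.0085; n = 5 × 12 = 60 periods.
FV = 5,800 × (1 + 0.0085)^60 = 9,637.8940

€9,638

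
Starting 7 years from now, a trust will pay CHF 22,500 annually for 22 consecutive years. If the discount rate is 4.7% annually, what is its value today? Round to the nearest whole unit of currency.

CHF 231,111

Value one period before first payment (t=6): 22500 × [1 − (1+0.047)^(−22)] / 0.047 = 22500 × 13.530638 = 304,439.3463
Discount back 6 years: 304,439.3463 × (1+0.047)^(−6) = 304,439.3463 × 0.759137 = 231,111.0394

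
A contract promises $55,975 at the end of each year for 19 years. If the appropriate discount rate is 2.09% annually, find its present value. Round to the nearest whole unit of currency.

PV = 55975 × [1 − (1+0.0209)^(−19)] / 0.0209 = 55975 × 15.549097 = 870,360.7243

$870,361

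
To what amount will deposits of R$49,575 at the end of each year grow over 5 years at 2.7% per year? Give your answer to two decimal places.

R$261,626.56

FV = PMT · [(1+i)^n − 1] / i = 49575 · 5.277389 = 261,626.5570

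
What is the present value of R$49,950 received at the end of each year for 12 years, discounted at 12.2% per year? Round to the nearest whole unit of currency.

PV = 49950 × [1 − (1+0.122)^(−12)] / 0.122 = 49950 × 6.137392 = 306,562.7102

R$306,563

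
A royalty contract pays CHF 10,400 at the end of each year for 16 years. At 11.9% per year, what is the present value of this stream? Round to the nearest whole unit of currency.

CHF 72,934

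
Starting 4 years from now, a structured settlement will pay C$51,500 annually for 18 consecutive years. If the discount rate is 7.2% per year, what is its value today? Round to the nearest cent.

PV at t=3 (ordinary 18-year annuity): 51500 × a(18|0.072) = 51500 × 9.915497 = 510,648.1114
PV₀ = 510,648.1114 / (1+0.072)^3 = 510,648.1114 / 1.231925 = 414,512.2541

C$414,512.25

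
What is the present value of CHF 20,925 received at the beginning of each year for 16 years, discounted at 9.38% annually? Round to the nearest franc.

CHF 185,877

PV = PMT · [1 − (1+i)^(−n)] / i × (1+i) = 20925 · 8.883006 = 185,876.8908
Payments are at the start of each period, so multiply by (1+i).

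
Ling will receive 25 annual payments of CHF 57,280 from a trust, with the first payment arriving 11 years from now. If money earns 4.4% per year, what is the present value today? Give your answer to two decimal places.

Value one period before first payment (t=10): 57280 × [1 − (1+0.044)^(−25)] / 0.044 = 57280 × 14.982033 = 858,170.8579
PV₀ = 858,170.8579 / (1+0.044)^10 = 858,170.8579 / 1.538172 = 557,915.9480

CHF 557,915.95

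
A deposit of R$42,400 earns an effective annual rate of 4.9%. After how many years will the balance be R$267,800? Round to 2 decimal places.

38.53 years

n = ln(267800/42400) / ln(1+0.049) = ln(6.31604) / 0.047837 = 38.5283 years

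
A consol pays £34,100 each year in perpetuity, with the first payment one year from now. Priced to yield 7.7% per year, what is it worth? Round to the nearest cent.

PV = PMT / i = 34100 / 0.077 = 442,857.1429

£442,857.14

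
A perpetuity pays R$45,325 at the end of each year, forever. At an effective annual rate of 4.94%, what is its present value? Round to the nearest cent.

R$917,510.12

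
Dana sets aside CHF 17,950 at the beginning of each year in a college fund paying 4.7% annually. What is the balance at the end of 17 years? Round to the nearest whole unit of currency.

FV = 17950 × [(1+0.047)^17 − 1] / 0.047 × (1+i) = 17950 × 26.357675 = 473,120.2746
(annuity-due: payments at period start, so ×(1+i).)

CHF 473,120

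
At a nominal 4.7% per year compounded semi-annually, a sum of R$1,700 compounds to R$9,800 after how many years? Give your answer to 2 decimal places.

Periodic rate i = 0.047/2 = 0.0235.
n = ln(9800/1700) / ln(1+0.0235) = ln(5.76471) / 0.023228 = 75.4152 half-years
= 75.4152/2 years

37.71 years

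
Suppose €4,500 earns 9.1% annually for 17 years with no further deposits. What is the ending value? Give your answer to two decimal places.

€19,780.32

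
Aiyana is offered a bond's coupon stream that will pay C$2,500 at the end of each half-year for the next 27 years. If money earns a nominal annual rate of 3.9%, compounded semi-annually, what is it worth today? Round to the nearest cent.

C$83,020.06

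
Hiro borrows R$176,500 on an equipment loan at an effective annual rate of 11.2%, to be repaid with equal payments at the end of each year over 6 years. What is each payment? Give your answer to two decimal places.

PMT = 176500 / ( [1 − (1+0.112)^(−6)] / 0.112 ) = 176500 / 4.206275 = 41,961.1186

R$41,961.12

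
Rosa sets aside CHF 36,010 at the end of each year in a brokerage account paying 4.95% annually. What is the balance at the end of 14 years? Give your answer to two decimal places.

Accumulation factor s(14|0.0495) = 19.530764; FV = 36010 × 19.530764 = 703,302.8229

CHF 703,302.82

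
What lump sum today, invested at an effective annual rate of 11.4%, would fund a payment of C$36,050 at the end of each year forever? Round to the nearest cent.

C$316,228.07

PV = C/r = 36050/0.114 = 316,228.0702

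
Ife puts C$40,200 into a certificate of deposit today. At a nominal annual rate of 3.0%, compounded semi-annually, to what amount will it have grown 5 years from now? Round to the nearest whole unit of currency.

C$46,654

Periodic rate i = 0.03/2 = 0.015; n = 5 × 2 = 10 periods.
FV = 40,200 × (1 + 0.015)^10 = 46,653.7412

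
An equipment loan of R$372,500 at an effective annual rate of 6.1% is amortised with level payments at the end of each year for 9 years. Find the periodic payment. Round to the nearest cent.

R$55,004.38

PMT = 372500 / ( [1 − (1+0.061)^(−9)] / 0.061 ) = 372500 / 6.772188 = 55,004.3800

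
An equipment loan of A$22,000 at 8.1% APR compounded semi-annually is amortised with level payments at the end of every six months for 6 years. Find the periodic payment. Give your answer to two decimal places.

A$2,350.95

Periodic rate i = 0.081/2 = 0.0405; n = 6 × 2 = 12 periods.
Annuity-PV factor = 9.357905; PMT = 22000 / 9.357905 = 2,350.9535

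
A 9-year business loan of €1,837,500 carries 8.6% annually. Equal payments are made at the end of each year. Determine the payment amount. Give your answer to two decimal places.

€301,526.89

PMT = 1.8375e+06 / ( [1 − (1+0.086)^(−9)] / 0.086 ) = 1.8375e+06 / 6.093984 = 301,526.8900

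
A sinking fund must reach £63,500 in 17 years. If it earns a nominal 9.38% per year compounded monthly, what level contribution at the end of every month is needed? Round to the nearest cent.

i = 0.0938/12 = 0.00781667 per month; n = 17·12 = 204.
FV-annuity factor = 498.410596; PMT = 63500 / 498.410596 = 127.4050

£127.40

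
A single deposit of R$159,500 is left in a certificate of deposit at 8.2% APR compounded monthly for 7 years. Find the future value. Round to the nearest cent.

R$282,616.72

Periodic rate i = 0.082/12 = 0.00683333; n = 7 × 12 = 84 periods.
FV = PV·(1+i)^n = 159,500 × 1.771892 = 282,616.7231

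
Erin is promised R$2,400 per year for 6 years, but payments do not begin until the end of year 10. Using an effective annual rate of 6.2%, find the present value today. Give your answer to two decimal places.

R$6,824.88

PV at t=9 (ordinary 6-year annuity): 2400 × a(6|0.062) = 2400 × 4.886576 = 11,727.7822
Discount back 9 years: 11,727.7822 × (1+0.062)^(−9) = 11,727.7822 × 0.581942 = 6,824.8835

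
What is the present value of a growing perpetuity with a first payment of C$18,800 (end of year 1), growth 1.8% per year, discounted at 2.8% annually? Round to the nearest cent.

C$1,880,000.00

PV = PMT / (i − g) = 18800 / (0.028 − 0.018) = 18800 / 0.010000 = 1,880,000.0000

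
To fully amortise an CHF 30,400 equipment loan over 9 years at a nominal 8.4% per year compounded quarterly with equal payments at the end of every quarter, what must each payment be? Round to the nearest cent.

CHF 1,211.92

Periodic rate i = 0.084/4 = 0.021; n = 9 × 4 = 36 periods.
Annuity-PV factor = 25.084233; PMT = 30400 / 25.084233 = 1,211.9167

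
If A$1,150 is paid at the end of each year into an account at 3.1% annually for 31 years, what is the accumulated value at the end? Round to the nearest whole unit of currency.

FV = 1150 × [(1+0.031)^31 − 1] / 0.031 = 1150 × 50.852634 = 58,480.5286

A$58,481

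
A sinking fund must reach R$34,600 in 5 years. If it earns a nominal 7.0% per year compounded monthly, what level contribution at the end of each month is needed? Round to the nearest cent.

R$483.29

i = 0.07/12 = 0.00583333 per month; n = 5·12 = 60.
PMT = 34600 / ( [(1+0.00583333)^60 − 1] / 0.00583333 ) = 34600 / 71.592902 = 483.2881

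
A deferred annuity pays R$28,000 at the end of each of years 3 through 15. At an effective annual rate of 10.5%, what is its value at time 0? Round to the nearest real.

Value one period before first payment (t=2): 28000 × [1 − (1+0.105)^(−13)] / 0.105 = 28000 × 6.923045 = 193,845.2509
PV₀ = 193,845.2509 / (1+0.105)^2 = 193,845.2509 / 1.221025 = 158,756.1687

R$158,756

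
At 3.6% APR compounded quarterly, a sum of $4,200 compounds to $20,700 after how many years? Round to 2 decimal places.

Periodic rate i = 0.036/4 = 0.009.
(1+i)^n = 20700/4200 = 4.92857, so n = ln 4.92857 / ln 1.009 = 178.0240 quarters
= 178.0240/4 years

44.51 years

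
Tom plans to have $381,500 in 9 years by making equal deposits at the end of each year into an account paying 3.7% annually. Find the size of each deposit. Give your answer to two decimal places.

FV-annuity factor = 10.453620; PMT = 381500 / 10.453620 = 36,494.5337

$36,494.53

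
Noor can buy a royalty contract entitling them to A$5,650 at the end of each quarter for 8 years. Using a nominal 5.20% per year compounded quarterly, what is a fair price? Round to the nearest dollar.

A$147,139

Periodic rate i = 0.052/4 = 0.013; n = 8 × 4 = 32 periods.
PV = 5650 × [1 − (1+0.013)^(−32)] / 0.013 = 5650 × 26.042222 = 147,138.5568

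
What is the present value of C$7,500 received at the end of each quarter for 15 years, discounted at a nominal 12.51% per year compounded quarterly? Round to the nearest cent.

i = 0.1251/4 = 0.031275 per quarter; n = 15·4 = 60.
PV = PMT · [1 − (1+i)^(−n)] / i = 7500 · 26.935549 = 202,016.6162

C$202,016.62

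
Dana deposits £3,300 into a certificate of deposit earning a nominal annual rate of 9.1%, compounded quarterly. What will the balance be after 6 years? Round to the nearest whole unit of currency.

i = 0.091/4 = 0.02275 per quarter; n = 6·4 = 24.
FV = PV·(1+i)^n = 3,300 × 1.715804 = 5,662.1537

£5,662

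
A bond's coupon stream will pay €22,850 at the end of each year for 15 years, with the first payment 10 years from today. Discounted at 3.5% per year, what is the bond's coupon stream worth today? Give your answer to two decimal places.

PV at t=9 (ordinary 15-year annuity): 22850 × a(15|0.035) = 22850 × 11.517411 = 263,172.8390
Discount back 9 years: 263,172.8390 × (1+0.035)^(−9) = 263,172.8390 × 0.733731 = 193,098.0630

€193,098.06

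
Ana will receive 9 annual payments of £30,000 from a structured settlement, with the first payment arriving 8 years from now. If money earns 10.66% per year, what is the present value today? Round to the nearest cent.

£82,837.32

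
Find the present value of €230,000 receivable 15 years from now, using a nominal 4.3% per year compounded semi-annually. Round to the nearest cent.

€121,500.12

With 2 periods per year: i = 0.0215, n = 30.
PV = FV·(1+i)^(−n) = 230,000 × 0.528261 = 121,500.1200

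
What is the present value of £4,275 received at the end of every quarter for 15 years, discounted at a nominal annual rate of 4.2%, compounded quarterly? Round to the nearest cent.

£189,588.52

i = 0.042/4 = 0.0105 per quarter; n = 15·4 = 60.
PV = 4275 × [1 − (1+0.0105)^(−60)] / 0.0105 = 4275 × 44.348191 = 189,588.5184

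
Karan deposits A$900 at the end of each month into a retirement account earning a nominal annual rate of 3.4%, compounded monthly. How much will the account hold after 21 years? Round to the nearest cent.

A$330,379.25

With 12 periods per year: i = 0.00283333, n = 252.
Accumulation factor s(252|0.00283333) = 367.088055; FV = 900 × 367.088055 = 330,379.2497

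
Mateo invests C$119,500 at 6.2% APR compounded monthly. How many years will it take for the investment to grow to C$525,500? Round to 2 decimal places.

23.95 years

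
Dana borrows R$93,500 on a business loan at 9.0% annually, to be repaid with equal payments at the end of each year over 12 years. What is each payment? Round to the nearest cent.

R$13,057.34

Annuity-PV factor = 7.160725; PMT = 93500 / 7.160725 = 13,057.3366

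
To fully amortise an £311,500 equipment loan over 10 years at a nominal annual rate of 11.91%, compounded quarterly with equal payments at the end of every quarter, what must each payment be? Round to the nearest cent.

i = 0.1191/4 = 0.029775 per quarter; n = 10·4 = 40.
Annuity-PV factor = 23.199076; PMT = 311500 / 23.199076 = 13,427.2592

£13,427.26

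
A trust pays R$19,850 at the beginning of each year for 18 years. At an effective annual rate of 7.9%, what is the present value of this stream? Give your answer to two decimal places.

R$202,128.57

Annuity factor a(18|0.079) × (1+i) = 10.182799; PV = 19850 × 10.182799 = 202,128.5685
(annuity-due: payments at period start, so ×(1+i).)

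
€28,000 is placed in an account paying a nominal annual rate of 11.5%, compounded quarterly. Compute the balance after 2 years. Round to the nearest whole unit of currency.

€35,127

Periodic rate i = 0.115/4 = 0.02875; n = 2 × 4 = 8 periods.
FV = PV·(1+i)^n = 28,000 × 1.254523 = 35,126.6568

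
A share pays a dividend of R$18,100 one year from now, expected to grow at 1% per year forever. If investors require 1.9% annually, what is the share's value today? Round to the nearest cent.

R$2,011,111.11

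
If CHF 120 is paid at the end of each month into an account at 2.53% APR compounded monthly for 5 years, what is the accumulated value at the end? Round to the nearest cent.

i = 0.0253/12 = 0.00210833 per month; n = 5·12 = 60.
FV = PMT · [(1+i)^n − 1] / i = 120 · 63.888540 = 7,666.6248

CHF 7,666.62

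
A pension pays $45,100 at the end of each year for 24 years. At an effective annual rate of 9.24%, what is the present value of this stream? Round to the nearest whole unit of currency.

$429,570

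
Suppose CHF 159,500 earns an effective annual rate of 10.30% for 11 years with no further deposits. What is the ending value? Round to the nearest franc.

FV = PV·(1+i)^n = 159,500 × 2.939887 = 468,911.9754

CHF 468,912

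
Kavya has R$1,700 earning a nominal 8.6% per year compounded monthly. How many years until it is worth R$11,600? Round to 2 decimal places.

22.41 years

Periodic rate i = 0.086/12 = 0.00716667.
(1+i)^n = 11600/1700 = 6.82353, so n = ln 6.82353 / ln 1.00717 = 268.9186 months
= 268.9186/12 years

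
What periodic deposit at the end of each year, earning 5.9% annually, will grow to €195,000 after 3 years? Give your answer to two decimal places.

PMT = 195000 / ( [(1+0.059)^3 − 1] / 0.059 ) = 195000 / 3.180481 = 61,311.4809

€61,311.48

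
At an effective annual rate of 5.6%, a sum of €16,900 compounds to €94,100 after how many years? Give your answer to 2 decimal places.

31.51 years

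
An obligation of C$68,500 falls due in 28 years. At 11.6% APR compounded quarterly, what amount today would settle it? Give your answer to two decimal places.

i = 0.116/4 = 0.029 per quarter; n = 28·4 = 112.
PV = 68,500 / (1 + 0.029)^112 = 68,500 / 24.576610 = 2,787.2030

C$2,787.20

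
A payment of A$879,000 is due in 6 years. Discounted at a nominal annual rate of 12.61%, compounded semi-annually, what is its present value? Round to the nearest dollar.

Periodic rate i = 0.1261/2 = 0.06305; n = 6 × 2 = 12 periods.
Discount factor = (1+0.06305)^(−12) = 0.480127; PV = 879,000 × 0.480127 = 422,031.2141

A$422,031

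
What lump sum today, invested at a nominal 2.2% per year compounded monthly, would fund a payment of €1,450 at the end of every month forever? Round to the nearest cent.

€790,909.09

Periodic rate i = 0.022/12 = 0.00183333.
PV = PMT / i = 1450 / 0.00183333 = 790,909.0909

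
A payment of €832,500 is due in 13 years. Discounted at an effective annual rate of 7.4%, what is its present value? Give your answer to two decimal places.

PV = 832,500 / (1 + 0.074)^13 = 832,500 / 2.529622 = 329,100.5321

€329,100.53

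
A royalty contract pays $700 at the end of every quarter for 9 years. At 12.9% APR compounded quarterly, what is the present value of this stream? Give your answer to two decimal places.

$14,782.14

Periodic rate i = 0.129/4 = 0.03225; n = 9 × 4 = 36 periods.
Annuity factor a(36|0.03225) = 21.117344; PV = 700 × 21.117344 = 14,782.1411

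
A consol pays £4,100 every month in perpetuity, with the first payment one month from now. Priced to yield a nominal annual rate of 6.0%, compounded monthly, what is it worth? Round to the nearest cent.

£820,000.00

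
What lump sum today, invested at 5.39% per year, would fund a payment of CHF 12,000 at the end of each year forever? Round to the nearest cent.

PV = PMT / i = 12000 / 0.0539 = 222,634.5083

CHF 222,634.51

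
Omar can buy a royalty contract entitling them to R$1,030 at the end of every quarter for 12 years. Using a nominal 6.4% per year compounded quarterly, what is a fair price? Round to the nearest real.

With 4 periods per year: i = 0.016, n = 48.
Annuity factor a(48|0.016) = 33.326937; PV = 1030 × 33.326937 = 34,326.7447

R$34,327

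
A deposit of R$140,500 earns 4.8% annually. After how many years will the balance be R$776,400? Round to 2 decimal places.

36.46 years

(1+i)^n = 776400/140500 = 5.52598, so n = ln 5.52598 / ln 1.048 = 36.4618 years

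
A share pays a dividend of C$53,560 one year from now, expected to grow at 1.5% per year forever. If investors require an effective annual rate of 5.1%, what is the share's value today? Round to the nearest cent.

PV = PMT / (i − g) = 53560 / (0.051 − 0.015) = 53560 / 0.036000 = 1,487,777.7778

C$1,487,777.78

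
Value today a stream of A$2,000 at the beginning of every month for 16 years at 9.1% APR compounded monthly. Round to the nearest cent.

A$203,434.03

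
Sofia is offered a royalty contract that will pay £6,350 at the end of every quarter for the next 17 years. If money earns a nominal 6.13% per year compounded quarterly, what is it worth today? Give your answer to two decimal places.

With 4 periods per year: i = 0.015325, n = 68.
PV = 6350 × [1 − (1+0.015325)^(−68)] / 0.015325 = 6350 × 42.054665 = 267,047.1252

£267,047.13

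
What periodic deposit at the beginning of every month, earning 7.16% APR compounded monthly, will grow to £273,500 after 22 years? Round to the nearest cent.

£425.87

With 12 periods per year: i = 0.00596667, n = 264.
FV-annuity factor × (1+i) = 642.213294; PMT = 273500 / 642.213294 = 425.8710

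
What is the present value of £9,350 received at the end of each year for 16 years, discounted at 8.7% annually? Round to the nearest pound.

£79,182

Annuity factor a(16|0.087) = 8.468677; PV = 9350 × 8.468677 = 79,182.1304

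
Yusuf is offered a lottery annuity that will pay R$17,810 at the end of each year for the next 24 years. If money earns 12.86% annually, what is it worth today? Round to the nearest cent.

R$130,897.60

PV = PMT · [1 − (1+i)^(−n)] / i = 17810 · 7.349669 = 130,897.5992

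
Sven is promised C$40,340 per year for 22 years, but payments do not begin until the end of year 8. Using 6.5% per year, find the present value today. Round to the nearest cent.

C$299,442.61

PV at t=7 (ordinary 22-year annuity): 40340 × a(22|0.065) = 40340 × 11.535196 = 465,329.7911
PV₀ = 465,329.7911 / (1+0.065)^7 = 465,329.7911 / 1.553987 = 299,442.6125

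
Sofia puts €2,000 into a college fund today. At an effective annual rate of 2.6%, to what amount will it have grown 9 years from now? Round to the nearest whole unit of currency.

€2,520

FV = 2,000 × (1 + 0.026)^9 = 2,519.7430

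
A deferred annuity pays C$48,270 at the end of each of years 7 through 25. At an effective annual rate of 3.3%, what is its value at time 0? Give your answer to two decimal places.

C$554,205.74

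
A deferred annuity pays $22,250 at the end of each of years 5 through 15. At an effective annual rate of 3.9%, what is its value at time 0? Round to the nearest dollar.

Value one period before first payment (t=4): 22250 × [1 − (1+0.039)^(−11)] / 0.039 = 22250 × 8.807915 = 195,976.1158
PV₀ = 195,976.1158 / (1+0.039)^4 = 195,976.1158 / 1.165366 = 168,167.0692

$168,167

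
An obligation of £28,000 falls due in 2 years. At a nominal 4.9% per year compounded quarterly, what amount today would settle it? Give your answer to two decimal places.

£25,401.29

i = 0.049/4 = 0.01225 per quarter; n = 2·4 = 8.
PV = FV·(1+i)^(−n) = 28,000 × 0.907189 = 25,401.2885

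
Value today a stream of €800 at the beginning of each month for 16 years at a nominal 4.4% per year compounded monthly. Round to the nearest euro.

€110,533

Periodic rate i = 0.044/12 = 0.00366667; n = 16 × 12 = 192 periods.
PV = 800 × [1 − (1+0.00366667)^(−192)] / 0.00366667 × (1+i) = 800 × 138.166537 = 110,533.2294
Payments are at the start of each period, so multiply by (1+i).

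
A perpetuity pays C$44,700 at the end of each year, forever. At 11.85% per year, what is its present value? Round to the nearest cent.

C$377,215.19

PV = C/r = 44700/0.1185 = 377,215.1899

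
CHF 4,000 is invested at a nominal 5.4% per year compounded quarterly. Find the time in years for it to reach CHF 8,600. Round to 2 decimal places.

14.27 years

Periodic rate i = 0.054/4 = 0.0135.
n = ln(8600/4000) / ln(1+0.0135) = ln(2.15000) / 0.013410 = 57.0832 quarters
= 57.0832/4 years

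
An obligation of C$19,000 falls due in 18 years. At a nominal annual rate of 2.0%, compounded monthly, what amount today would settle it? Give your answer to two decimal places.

Periodic rate i = 0.02/12 = 0.00166667; n = 18 × 12 = 216 periods.
PV = FV·(1+i)^(−n) = 19,000 × 0.697885 = 13,259.8231

C$13,259.82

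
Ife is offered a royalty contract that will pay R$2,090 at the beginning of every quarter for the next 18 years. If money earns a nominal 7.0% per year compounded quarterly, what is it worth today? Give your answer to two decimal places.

With 4 periods per year: i = 0.0175, n = 72.
PV = PMT · [1 − (1+i)^(−n)] / i × (1+i) = 2090 · 41.469683 = 86,671.6379
(Beginning-of-period payments → annuity-due factor ×(1+i).)

R$86,671.64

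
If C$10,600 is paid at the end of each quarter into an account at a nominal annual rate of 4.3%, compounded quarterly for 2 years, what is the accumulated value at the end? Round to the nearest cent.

C$88,060.13

With 4 periods per year: i = 0.01075, n = 8.
Accumulation factor s(8|0.01075) = 8.307559; FV = 10600 × 8.307559 = 88,060.1277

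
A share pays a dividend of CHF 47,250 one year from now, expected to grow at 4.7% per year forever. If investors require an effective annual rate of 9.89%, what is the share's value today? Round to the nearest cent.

PV = D₁/(r − g) = 47250/(0.0989 − 0.047) = 910,404.6243

CHF 910,404.62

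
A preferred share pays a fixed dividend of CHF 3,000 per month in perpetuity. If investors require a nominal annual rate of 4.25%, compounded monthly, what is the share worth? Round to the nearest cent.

Periodic rate i = 0.0425/12 = 0.00354167.
PV = PMT / i = 3000 / 0.00354167 = 847,058.8235

CHF 847,058.82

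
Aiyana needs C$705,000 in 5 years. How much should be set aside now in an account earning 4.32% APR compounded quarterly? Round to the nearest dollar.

i = 0.0432/4 = 0.0108 per quarter; n = 5·4 = 20.
Discount factor = (1+0.0108)^(−20) = 0.806669; PV = 705,000 × 0.806669 = 568,701.6025

C$568,702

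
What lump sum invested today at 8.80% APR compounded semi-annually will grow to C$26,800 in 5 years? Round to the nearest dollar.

i = 0.088/2 = 0.044 per half-year; n = 5·2 = 10.
PV = 26,800 / (1 + 0.044)^10 = 26,800 / 1.538172 = 17,423.2756

C$17,423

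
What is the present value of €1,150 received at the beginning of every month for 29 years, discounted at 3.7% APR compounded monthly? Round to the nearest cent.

€245,968.63

With 12 periods per year: i = 0.00308333, n = 348.
Annuity factor a(348|0.00308333) × (1+i) = 213.885763; PV = 1150 × 213.885763 = 245,968.6272
(annuity-due: payments at period start, so ×(1+i).)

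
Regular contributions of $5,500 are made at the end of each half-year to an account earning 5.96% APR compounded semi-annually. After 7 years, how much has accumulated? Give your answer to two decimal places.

$93,847.54

Periodic rate i = 0.0596/2 = 0.0298; n = 7 × 2 = 14 periods.
FV = 5500 × [(1+0.0298)^14 − 1] / 0.0298 = 5500 × 17.063188 = 93,847.5365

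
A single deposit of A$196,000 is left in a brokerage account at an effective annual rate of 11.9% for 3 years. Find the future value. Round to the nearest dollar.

A$274,629

FV = PV·(1+i)^n = 196,000 × 1.401168 = 274,628.9592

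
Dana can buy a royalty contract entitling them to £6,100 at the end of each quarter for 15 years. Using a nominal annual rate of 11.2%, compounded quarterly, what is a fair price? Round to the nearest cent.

£176,305.81

With 4 periods per year: i = 0.028, n = 60.
PV = PMT · [1 − (1+i)^(−n)] / i = 6100 · 28.902592 = 176,305.8134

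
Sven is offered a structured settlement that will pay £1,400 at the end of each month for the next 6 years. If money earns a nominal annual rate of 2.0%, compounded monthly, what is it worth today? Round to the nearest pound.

£94,912

With 12 periods per year: i = 0.00166667, n = 72.
PV = 1400 × [1 − (1+0.00166667)^(−72)] / 0.00166667 = 1400 × 67.794579 = 94,912.4108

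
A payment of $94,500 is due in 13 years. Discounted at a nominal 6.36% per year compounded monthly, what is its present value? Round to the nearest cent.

$41,429.08

Periodic rate i = 0.0636/12 = 0.0053; n = 13 × 12 = 156 periods.
PV = FV·(1+i)^(−n) = 94,500 × 0.438403 = 41,429.0839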